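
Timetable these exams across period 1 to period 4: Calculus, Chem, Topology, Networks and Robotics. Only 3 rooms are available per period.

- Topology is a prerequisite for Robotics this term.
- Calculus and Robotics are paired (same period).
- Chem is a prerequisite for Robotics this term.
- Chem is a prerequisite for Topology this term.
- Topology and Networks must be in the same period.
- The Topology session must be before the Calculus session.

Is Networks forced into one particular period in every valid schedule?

No

Networks can be period 2 (e.g. Chem -> period 1; Robotics -> period 3; Calculus -> period 3; Topology -> period 2; Networks -> period 2) or period 3 (e.g. Calculus in period 4, Robotics in period 4, Networks in period 3, Chem in period 1, Topology in period 3).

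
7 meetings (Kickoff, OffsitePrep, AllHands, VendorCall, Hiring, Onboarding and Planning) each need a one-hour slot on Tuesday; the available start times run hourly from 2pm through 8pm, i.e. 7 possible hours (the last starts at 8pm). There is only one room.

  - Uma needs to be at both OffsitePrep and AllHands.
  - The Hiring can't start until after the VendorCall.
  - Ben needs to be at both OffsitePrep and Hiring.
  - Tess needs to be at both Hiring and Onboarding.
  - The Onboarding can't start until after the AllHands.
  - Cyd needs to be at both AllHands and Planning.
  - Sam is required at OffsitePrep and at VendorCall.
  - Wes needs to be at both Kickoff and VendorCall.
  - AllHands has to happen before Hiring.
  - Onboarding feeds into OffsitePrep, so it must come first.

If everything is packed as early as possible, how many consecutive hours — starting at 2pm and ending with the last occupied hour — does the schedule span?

7 hours

The precedence chain requires at least 3 distinct hours.
With at most 1 per hour and 7 meetings, at least 7 hours are needed.
7 works (last occupied hour: 8pm): for example OffsitePrep -> 6pm, Hiring -> 4pm, Planning -> 8pm, Kickoff -> 7pm, Onboarding -> 5pm, VendorCall -> 3pm, AllHands -> 2pm.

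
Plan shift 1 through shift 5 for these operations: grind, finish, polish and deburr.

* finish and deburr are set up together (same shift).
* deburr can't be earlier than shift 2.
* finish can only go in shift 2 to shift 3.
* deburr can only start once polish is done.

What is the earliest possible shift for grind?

shift 1

grind at shift 1 is achievable: grind=shift 1, polish=shift 1, deburr=shift 2, finish=shift 2.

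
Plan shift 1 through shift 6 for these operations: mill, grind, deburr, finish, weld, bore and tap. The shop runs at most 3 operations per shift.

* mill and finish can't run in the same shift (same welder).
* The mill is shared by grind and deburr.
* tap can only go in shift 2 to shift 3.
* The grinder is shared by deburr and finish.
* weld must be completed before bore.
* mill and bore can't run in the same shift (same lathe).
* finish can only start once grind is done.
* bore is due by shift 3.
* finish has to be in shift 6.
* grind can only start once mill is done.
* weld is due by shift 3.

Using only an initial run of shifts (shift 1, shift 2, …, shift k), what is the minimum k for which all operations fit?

The precedence chain requires at least 3 distinct shifts.
With at most 3 per shift and 7 operations, at least 3 shifts are needed.
finish can't be placed before shift 6, so the schedule must run through at least shift 6.
6 works (last occupied shift: shift 6): for example tap=shift 2; weld=shift 1; bore=shift 2; deburr=shift 1; grind=shift 2; mill=shift 1; finish=shift 6.

6 shifts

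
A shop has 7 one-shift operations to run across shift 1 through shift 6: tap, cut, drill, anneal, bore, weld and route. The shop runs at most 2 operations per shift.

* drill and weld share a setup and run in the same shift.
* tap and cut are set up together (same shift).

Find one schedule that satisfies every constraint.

tap=shift 1; cut=shift 1; bore=shift 3; anneal=shift 3; weld=shift 2; drill=shift 2; route=shift 4

Checking: tap = cut = shift 1; drill = weld = shift 2; max 2 per shift (cap 2).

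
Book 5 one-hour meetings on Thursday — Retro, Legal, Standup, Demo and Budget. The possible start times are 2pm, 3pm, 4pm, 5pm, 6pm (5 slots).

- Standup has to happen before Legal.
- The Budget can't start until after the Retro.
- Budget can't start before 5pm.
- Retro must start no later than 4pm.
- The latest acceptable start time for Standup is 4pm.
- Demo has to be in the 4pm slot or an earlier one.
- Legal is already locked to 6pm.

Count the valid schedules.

Splitting on Retro: it can be 2pm (18), 3pm (18), 4pm (18). Listing each branch's schedules as (Legal, Standup, Demo, Budget):
Retro=2pm: (6pm,2pm,2pm,5pm) (6pm,2pm,2pm,6pm) (6pm,2pm,3pm,5pm) (6pm,2pm,3pm,6pm) (6pm,2pm,4pm,5pm) (6pm,2pm,4pm,6pm) (6pm,3pm,2pm,5pm) (6pm,3pm,2pm,6pm) (6pm,3pm,3pm,5pm) (6pm,3pm,3pm,6pm) (6pm,3pm,4pm,5pm) (6pm,3pm,4pm,6pm) (6pm,4pm,2pm,5pm) (6pm,4pm,2pm,6pm) (6pm,4pm,3pm,5pm) (6pm,4pm,3pm,6pm) (6pm,4pm,4pm,5pm) (6pm,4pm,4pm,6pm) — 18.
Retro=3pm: (6pm,2pm,2pm,5pm) (6pm,2pm,2pm,6pm) (6pm,2pm,3pm,5pm) (6pm,2pm,3pm,6pm) (6pm,2pm,4pm,5pm) (6pm,2pm,4pm,6pm) (6pm,3pm,2pm,5pm) (6pm,3pm,2pm,6pm) (6pm,3pm,3pm,5pm) (6pm,3pm,3pm,6pm) (6pm,3pm,4pm,5pm) (6pm,3pm,4pm,6pm) (6pm,4pm,2pm,5pm) (6pm,4pm,2pm,6pm) (6pm,4pm,3pm,5pm) (6pm,4pm,3pm,6pm) (6pm,4pm,4pm,5pm) (6pm,4pm,4pm,6pm) — 18.
Retro=4pm: (6pm,2pm,2pm,5pm) (6pm,2pm,2pm,6pm) (6pm,2pm,3pm,5pm) (6pm,2pm,3pm,6pm) (6pm,2pm,4pm,5pm) (6pm,2pm,4pm,6pm) (6pm,3pm,2pm,5pm) (6pm,3pm,2pm,6pm) (6pm,3pm,3pm,5pm) (6pm,3pm,3pm,6pm) (6pm,3pm,4pm,5pm) (6pm,3pm,4pm,6pm) (6pm,4pm,2pm,5pm) (6pm,4pm,2pm,6pm) (6pm,4pm,3pm,5pm) (6pm,4pm,3pm,6pm) (6pm,4pm,4pm,5pm) (6pm,4pm,4pm,6pm) — 18.
Summing: 18 + 18 + 18 = 54.

54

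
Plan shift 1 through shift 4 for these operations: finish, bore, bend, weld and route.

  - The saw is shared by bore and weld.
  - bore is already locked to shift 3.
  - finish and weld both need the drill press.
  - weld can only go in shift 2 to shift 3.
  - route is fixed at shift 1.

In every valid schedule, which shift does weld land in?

Weld is available from shift 2; weld's own window allows nothing later than shift 3.
So weld is pinned to shift 2.

shift 2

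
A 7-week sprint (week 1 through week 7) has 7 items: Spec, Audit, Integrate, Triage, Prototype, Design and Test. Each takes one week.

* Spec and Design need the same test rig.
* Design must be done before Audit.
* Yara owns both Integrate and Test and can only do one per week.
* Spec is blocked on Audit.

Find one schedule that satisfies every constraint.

Triage in week 1, Test in week 2, Spec in week 3, Prototype in week 1, Integrate in week 1, Audit in week 2, Design in week 1

Checking: Audit(week 2) before Spec(week 3); Design(week 1) before Audit(week 2); Spec(week 3) != Design(week 1); Integrate(week 1) != Test(week 2).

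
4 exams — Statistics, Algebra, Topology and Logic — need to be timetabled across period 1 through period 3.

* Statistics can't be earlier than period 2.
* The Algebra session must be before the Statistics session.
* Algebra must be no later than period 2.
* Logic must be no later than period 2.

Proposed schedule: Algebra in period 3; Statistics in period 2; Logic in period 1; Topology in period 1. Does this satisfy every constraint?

Algebra must be no later than period 2 — violated.
The Algebra session must be before the Statistics session — violated.
Logic must be no later than period 2 — holds.
Statistics can't be earlier than period 2 — holds.

No — it violates: Algebra must be no later than period 2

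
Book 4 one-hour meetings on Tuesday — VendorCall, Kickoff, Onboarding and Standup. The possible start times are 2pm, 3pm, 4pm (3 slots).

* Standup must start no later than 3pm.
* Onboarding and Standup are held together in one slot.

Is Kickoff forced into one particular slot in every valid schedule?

No

Kickoff can be 2pm (e.g. Onboarding=2pm, Standup=2pm, VendorCall=2pm, Kickoff=2pm) or 3pm (e.g. Onboarding=2pm; Standup=2pm; Kickoff=3pm; VendorCall=2pm).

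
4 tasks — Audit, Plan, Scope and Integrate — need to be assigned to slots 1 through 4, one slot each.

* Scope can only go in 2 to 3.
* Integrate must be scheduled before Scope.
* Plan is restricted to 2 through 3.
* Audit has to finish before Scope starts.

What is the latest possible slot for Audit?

Downstream work caps Audit at 2.
Audit at 2 is achievable: Scope -> 3; Audit -> 2; Integrate -> 1; Plan -> 2.

2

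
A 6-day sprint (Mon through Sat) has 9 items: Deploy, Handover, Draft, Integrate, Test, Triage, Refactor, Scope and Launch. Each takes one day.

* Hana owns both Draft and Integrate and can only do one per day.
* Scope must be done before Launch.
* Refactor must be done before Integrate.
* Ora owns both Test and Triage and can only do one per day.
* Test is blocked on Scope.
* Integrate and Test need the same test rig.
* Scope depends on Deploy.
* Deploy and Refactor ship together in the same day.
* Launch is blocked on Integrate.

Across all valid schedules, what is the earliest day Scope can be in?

Precedence pushes Scope to at least Tue; downstream work caps Scope at Fri.
Scope at Tue is achievable: Deploy=Mon, Launch=Wed, Refactor=Mon, Handover=Mon, Test=Wed, Draft=Mon, Integrate=Tue, Triage=Mon, Scope=Tue.

Tue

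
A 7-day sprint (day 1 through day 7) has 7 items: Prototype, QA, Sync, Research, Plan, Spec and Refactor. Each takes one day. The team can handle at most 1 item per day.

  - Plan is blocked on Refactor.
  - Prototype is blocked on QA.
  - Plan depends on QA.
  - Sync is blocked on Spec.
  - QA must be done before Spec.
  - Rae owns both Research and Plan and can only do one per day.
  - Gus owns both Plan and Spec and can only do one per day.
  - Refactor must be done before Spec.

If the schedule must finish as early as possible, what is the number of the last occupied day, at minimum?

The precedence chain requires at least 3 distinct days.
With at most 1 per day and 7 tasks, at least 7 days are needed.
7 works (last occupied day: day 7): for example Research in day 7; Sync in day 6; Plan in day 4; Prototype in day 5; Refactor in day 2; QA in day 1; Spec in day 3.

7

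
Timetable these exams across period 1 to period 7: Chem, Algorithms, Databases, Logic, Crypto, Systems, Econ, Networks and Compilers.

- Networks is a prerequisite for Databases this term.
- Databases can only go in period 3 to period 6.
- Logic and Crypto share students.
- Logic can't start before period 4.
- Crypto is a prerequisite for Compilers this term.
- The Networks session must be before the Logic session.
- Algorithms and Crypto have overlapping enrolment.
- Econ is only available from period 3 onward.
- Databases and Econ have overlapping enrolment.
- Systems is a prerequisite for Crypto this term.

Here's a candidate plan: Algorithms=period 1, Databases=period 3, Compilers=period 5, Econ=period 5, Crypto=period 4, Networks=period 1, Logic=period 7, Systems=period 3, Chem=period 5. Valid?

Systems is a prerequisite for Crypto this term — holds.
Econ is only available from period 3 onward — holds.
Crypto is a prerequisite for Compilers this term — holds.
Databases and Econ have overlapping enrolment — holds.
The Networks session must be before the Logic session — holds.
Networks is a prerequisite for Databases this term — holds.
Algorithms and Crypto have overlapping enrolment — holds.
Logic and Crypto share students — holds.
Databases can only go in period 3 to period 6 — holds.
Logic can't start before period 4 — holds.

Valid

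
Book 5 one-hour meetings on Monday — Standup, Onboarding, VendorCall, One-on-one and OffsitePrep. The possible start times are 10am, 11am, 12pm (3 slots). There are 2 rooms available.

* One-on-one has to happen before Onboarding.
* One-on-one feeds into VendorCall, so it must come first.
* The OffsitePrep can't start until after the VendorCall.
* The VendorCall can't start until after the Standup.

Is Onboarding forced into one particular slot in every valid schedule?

Onboarding can be 11am (e.g. One-on-one in 10am, Standup in 10am, OffsitePrep in 12pm, VendorCall in 11am, Onboarding in 11am) or 12pm (e.g. OffsitePrep=12pm, VendorCall=11am, Standup=10am, Onboarding=12pm, One-on-one=10am).

No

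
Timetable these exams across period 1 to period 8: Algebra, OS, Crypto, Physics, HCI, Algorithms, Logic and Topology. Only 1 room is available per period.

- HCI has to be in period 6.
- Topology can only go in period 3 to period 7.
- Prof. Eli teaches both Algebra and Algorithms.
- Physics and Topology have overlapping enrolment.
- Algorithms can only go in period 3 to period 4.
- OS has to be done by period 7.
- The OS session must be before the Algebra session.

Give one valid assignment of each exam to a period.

Crypto=period 5; HCI=period 6; Algebra=period 2; Physics=period 7; Topology=period 4; Algorithms=period 3; Logic=period 8; OS=period 1

Checking: OS(period 1) before Algebra(period 2); Algebra(period 2) != Algorithms(period 3); Physics(period 7) != Topology(period 4); OS=period 1 in [period 1,period 7]; Topology=period 4 in [period 3,period 7]; HCI=period 6 in [period 6,period 6]; Algorithms=period 3 in [period 3,period 4]; max 1 per period (cap 1).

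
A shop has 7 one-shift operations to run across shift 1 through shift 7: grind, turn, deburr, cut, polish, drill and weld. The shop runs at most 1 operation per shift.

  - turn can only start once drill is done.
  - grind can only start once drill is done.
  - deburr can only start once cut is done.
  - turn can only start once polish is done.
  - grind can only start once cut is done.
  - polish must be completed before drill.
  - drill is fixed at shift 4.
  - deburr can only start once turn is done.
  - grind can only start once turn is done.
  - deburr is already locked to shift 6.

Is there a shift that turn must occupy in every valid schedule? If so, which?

shift 5

drill is fixed at shift 4 and must come before turn, so turn is at least shift 5.
deburr is fixed at shift 6 and must come after turn, so turn is at most shift 5.
So turn must be shift 5.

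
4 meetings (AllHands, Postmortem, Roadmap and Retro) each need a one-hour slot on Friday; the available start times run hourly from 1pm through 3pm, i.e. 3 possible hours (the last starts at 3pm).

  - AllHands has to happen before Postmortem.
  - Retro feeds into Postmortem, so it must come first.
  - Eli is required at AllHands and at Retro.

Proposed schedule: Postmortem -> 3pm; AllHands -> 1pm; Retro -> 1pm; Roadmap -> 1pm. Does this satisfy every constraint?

AllHands has to happen before Postmortem — holds.
Eli is required at AllHands and at Retro — violated.
Retro feeds into Postmortem, so it must come first — holds.

Invalid. Eli is required at AllHands and at Retro.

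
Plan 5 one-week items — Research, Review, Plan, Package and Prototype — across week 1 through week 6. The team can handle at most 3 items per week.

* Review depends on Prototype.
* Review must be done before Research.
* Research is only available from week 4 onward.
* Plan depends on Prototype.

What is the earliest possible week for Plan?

week 2

Precedence pushes Plan to at least week 2.
Plan at week 2 is achievable: Plan -> week 2, Research -> week 4, Package -> week 1, Review -> week 2, Prototype -> week 1.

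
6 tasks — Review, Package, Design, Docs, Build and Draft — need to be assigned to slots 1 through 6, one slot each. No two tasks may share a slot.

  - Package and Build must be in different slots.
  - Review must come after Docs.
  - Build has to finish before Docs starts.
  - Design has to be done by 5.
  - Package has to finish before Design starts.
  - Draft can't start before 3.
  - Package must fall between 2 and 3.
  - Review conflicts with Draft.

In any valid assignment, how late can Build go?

1

Downstream work caps Build at 4.
Build at 1 is achievable: Package=2, Design=4, Draft=3, Docs=5, Build=1, Review=6.
Nothing later works — the conflict and capacity constraints rule out every slot after 1.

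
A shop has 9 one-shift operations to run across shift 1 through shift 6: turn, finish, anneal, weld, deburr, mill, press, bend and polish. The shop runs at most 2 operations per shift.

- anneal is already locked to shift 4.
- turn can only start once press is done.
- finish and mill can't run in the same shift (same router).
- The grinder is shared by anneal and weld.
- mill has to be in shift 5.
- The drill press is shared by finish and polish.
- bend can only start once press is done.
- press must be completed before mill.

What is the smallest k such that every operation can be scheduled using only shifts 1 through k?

The precedence chain requires at least 2 distinct shifts.
With at most 2 per shift and 9 operations, at least 5 shifts are needed.
mill can't be placed before shift 5, so the schedule must run through at least shift 5.
5 works (last occupied shift: shift 5): for example deburr=shift 3, bend=shift 2, polish=shift 4, turn=shift 2, mill=shift 5, weld=shift 3, press=shift 1, anneal=shift 4, finish=shift 1.

5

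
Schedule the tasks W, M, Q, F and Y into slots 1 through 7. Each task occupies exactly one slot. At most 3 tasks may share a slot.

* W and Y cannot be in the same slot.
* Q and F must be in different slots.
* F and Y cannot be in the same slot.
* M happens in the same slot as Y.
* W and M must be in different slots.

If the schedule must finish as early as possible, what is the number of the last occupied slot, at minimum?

2

With at most 3 per slot and 5 tasks, at least 2 slots are needed.
2 works (last occupied slot: 2): for example Q -> 2, M -> 2, W -> 1, Y -> 2, F -> 1.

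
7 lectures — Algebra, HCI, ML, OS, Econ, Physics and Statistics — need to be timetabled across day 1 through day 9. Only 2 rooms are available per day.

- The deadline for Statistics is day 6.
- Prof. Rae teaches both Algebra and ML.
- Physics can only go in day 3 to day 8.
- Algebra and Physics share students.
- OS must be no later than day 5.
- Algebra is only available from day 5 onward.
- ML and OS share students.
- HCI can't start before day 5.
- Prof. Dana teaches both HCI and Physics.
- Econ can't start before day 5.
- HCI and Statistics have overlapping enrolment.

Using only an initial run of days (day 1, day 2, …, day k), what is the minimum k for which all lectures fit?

6 days

With at most 2 per day and 7 lectures, at least 4 days are needed.
Algebra can't be placed before day 5, so the schedule must run through at least day 5.
Could 5 days be enough, i.e. nothing placed later than day 5? No: Algebra's window within 5 days is {day 5}; HCI's window within 5 days is {day 5}; Econ's window within 5 days is {day 5}; that puts Algebra, HCI and Econ all in day 5 — more than 2 per day.
So 5 days is not enough.
6 works (last occupied day: day 6): for example HCI=day 5, Statistics=day 1, ML=day 2, Algebra=day 5, Econ=day 6, Physics=day 3, OS=day 1.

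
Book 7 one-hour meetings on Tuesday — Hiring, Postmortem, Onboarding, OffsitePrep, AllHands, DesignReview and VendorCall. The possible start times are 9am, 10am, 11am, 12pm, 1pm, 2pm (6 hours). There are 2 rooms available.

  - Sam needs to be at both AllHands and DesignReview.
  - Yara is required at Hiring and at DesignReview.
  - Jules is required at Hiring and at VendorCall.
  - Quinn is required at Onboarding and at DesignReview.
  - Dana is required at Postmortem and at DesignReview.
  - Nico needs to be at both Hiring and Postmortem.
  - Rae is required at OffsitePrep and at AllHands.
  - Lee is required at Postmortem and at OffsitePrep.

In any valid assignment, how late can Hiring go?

Hiring at 2pm is achievable: Hiring=2pm; Postmortem=9am; VendorCall=11am; Onboarding=9am; DesignReview=10am; AllHands=11am; OffsitePrep=10am.

2pm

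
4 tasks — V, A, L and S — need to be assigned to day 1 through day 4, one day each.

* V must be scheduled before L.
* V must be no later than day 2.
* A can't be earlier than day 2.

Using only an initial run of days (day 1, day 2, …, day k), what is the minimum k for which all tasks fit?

The precedence chain requires at least 2 distinct days.
2 works (last occupied day: day 2): for example V in day 1; S in day 1; A in day 2; L in day 2.

2 days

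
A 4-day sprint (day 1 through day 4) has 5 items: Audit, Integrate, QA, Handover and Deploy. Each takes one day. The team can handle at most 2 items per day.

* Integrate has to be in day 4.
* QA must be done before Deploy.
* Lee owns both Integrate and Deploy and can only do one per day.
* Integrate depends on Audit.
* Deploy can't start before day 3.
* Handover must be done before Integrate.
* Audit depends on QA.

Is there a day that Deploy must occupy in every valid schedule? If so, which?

day 3

Deploy's window is day 3–day 4.
Integrate is fixed at day 4, and Deploy can't share a day with Integrate.
So Deploy must be day 3.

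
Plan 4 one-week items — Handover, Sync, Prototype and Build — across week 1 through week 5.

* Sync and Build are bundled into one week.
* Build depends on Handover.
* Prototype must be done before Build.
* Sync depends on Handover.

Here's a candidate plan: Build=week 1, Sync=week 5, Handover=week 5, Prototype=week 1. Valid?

Sync depends on Handover — violated.
Build depends on Handover — violated.
Sync and Build are bundled into one week — violated.
Prototype must be done before Build — violated.

No. Build depends on Handover is not satisfied.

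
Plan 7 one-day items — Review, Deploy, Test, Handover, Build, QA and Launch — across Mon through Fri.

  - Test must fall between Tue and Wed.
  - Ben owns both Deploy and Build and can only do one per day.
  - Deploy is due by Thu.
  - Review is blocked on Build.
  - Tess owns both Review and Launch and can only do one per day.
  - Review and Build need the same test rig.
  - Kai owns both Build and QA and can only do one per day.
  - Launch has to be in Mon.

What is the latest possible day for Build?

Thu

Downstream work caps Build at Thu.
Build at Thu is achievable: Launch -> Mon; Build -> Thu; Review -> Fri; QA -> Mon; Handover -> Mon; Deploy -> Mon; Test -> Tue.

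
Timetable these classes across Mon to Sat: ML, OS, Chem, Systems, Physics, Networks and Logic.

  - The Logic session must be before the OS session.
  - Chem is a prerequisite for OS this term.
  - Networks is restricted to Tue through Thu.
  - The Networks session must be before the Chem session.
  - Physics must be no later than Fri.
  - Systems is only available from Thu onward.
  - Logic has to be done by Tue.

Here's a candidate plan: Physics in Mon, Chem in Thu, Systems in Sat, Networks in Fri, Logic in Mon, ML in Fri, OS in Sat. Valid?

The Logic session must be before the OS session — holds.
Networks is restricted to Tue through Thu — violated.
Chem is a prerequisite for OS this term — holds.
Physics must be no later than Fri — holds.
Logic has to be done by Tue — holds.
The Networks session must be before the Chem session — violated.
Systems is only available from Thu onward — holds.

No — it violates: The Networks session must be before the Chem session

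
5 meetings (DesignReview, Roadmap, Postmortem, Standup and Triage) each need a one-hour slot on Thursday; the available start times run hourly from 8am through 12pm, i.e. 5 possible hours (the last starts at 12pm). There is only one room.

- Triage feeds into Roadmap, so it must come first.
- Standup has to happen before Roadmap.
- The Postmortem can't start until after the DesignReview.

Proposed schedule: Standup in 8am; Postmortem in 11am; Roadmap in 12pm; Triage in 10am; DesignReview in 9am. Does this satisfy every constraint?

There is only one room — holds.
The Postmortem can't start until after the DesignReview — holds.
Standup has to happen before Roadmap — holds.
Triage feeds into Roadmap, so it must come first — holds.

Yes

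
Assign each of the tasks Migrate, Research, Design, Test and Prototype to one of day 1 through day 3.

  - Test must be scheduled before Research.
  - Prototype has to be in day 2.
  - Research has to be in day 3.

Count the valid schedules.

18

Splitting on Migrate: it can be day 1 (6), day 2 (6), day 3 (6). Listing each branch's schedules as (Research, Design, Test, Prototype) by day number:
Migrate=day 1: (3,1,1,2) (3,1,2,2) (3,2,1,2) (3,2,2,2) (3,3,1,2) (3,3,2,2) — 6.
Migrate=day 2: (3,1,1,2) (3,1,2,2) (3,2,1,2) (3,2,2,2) (3,3,1,2) (3,3,2,2) — 6.
Migrate=day 3: (3,1,1,2) (3,1,2,2) (3,2,1,2) (3,2,2,2) (3,3,1,2) (3,3,2,2) — 6.
Summing: 6 + 6 + 6 = 18.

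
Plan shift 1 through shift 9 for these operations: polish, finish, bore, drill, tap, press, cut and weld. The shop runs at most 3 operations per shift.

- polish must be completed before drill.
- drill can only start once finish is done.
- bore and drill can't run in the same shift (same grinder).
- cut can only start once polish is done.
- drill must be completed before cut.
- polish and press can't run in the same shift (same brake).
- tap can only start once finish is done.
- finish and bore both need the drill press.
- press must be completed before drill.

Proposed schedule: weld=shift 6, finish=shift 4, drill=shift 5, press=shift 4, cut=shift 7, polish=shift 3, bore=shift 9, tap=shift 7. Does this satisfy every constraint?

The shop runs at most 3 operations per shift — holds.
polish must be completed before drill — holds.
drill must be completed before cut — holds.
finish and bore both need the drill press — holds.
press must be completed before drill — holds.
tap can only start once finish is done — holds.
bore and drill can't run in the same shift (same grinder) — holds.
cut can only start once polish is done — holds.
polish and press can't run in the same shift (same brake) — holds.
drill can only start once finish is done — holds.

Yes, all constraints hold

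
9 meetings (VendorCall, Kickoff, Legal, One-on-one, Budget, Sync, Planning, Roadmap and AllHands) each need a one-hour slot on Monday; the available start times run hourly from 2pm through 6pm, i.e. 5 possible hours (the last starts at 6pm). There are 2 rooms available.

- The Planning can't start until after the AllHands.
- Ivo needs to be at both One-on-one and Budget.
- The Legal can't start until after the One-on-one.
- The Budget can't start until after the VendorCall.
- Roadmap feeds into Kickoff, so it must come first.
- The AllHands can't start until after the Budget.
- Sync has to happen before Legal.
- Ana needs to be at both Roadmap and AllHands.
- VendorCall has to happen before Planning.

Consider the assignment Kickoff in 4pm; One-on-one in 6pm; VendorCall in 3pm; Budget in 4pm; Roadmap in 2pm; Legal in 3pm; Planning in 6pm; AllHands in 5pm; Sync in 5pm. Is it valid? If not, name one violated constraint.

VendorCall has to happen before Planning — holds.
The Budget can't start until after the VendorCall — holds.
The Planning can't start until after the AllHands — holds.
Ivo needs to be at both One-on-one and Budget — holds.
Ana needs to be at both Roadmap and AllHands — holds.
The AllHands can't start until after the Budget — holds.
There are 2 rooms available — holds.
Roadmap feeds into Kickoff, so it must come first — holds.
Sync has to happen before Legal — violated.
The Legal can't start until after the One-on-one — violated.

Invalid. The Legal can't start until after the One-on-one.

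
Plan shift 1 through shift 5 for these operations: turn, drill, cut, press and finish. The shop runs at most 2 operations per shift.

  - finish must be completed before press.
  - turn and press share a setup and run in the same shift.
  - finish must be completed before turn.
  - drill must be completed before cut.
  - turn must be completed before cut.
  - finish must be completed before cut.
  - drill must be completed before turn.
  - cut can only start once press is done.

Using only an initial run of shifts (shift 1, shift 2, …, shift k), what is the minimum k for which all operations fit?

3

The precedence chain requires at least 3 distinct shifts.
With at most 2 per shift and 5 operations, at least 3 shifts are needed.
3 works (last occupied shift: shift 3): for example drill in shift 1, turn in shift 2, cut in shift 3, press in shift 2, finish in shift 1.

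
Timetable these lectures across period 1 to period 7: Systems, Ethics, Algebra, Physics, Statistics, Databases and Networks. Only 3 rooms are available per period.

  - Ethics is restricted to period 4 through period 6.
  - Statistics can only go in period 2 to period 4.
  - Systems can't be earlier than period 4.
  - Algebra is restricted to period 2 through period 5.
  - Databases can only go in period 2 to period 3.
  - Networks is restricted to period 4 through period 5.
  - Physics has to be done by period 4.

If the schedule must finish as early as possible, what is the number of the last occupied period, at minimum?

With at most 3 per period and 7 lectures, at least 3 periods are needed.
Systems can't be placed before period 4, so the schedule must run through at least period 4.
4 works (last occupied period: period 4): for example Algebra -> period 2; Databases -> period 2; Systems -> period 4; Ethics -> period 4; Physics -> period 1; Networks -> period 4; Statistics -> period 2.

period 4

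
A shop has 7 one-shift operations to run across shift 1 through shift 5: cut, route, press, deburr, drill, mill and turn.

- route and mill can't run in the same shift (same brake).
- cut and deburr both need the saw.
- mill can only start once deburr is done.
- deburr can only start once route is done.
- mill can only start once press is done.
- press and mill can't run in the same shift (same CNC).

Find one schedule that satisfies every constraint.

press in shift 1, drill in shift 1, route in shift 1, turn in shift 1, cut in shift 1, deburr in shift 2, mill in shift 3

Checking: route(shift 1) before deburr(shift 2); deburr(shift 2) before mill(shift 3); press(shift 1) before mill(shift 3); press(shift 1) != mill(shift 3); cut(shift 1) != deburr(shift 2); route(shift 1) != mill(shift 3).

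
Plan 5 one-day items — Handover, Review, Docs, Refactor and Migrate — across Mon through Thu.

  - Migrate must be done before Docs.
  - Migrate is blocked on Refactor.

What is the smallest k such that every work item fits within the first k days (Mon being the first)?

3 days

The precedence chain requires at least 3 distinct days.
3 works (last occupied day: Wed): for example Handover -> Mon, Refactor -> Mon, Docs -> Wed, Migrate -> Tue, Review -> Mon.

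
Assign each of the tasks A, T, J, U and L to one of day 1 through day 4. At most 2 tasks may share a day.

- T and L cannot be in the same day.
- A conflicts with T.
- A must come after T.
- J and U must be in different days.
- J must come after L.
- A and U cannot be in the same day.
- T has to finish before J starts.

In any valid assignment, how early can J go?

day 3

Precedence pushes J to at least day 2.
J at day 3 is achievable: A in day 2, T in day 1, J in day 3, U in day 1, L in day 2.
Nothing earlier works — the conflict and capacity constraints rule out every day before day 3.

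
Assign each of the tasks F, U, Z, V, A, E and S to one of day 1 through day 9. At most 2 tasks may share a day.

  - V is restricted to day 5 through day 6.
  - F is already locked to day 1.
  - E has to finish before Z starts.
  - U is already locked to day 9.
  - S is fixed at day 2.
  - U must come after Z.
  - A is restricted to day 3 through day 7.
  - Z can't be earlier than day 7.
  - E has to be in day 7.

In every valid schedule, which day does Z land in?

day 8

E is fixed at day 7 and must come before Z, so Z is at least day 8.
U is fixed at day 9 and must come after Z, so Z is at most day 8.
So Z must be day 8.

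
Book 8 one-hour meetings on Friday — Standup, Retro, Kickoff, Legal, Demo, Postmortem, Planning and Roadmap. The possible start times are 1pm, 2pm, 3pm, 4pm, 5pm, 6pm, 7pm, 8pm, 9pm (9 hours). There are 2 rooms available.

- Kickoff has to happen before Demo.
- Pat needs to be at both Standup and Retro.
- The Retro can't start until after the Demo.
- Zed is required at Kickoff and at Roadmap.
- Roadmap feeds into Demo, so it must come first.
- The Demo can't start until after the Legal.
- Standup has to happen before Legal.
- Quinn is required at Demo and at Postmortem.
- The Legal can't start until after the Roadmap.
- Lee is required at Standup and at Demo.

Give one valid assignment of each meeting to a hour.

Kickoff in 2pm, Demo in 3pm, Planning in 3pm, Retro in 4pm, Standup in 1pm, Postmortem in 4pm, Legal in 2pm, Roadmap in 1pm

Checking: Demo(3pm) before Retro(4pm); Legal(2pm) before Demo(3pm); Standup(1pm) before Legal(2pm); Roadmap(1pm) before Legal(2pm); Roadmap(1pm) before Demo(3pm); Kickoff(2pm) before Demo(3pm); Standup(1pm) != Retro(4pm); Kickoff(2pm) != Roadmap(1pm); Standup(1pm) != Demo(3pm); Demo(3pm) != Postmortem(4pm); max 2 per hour (cap 2).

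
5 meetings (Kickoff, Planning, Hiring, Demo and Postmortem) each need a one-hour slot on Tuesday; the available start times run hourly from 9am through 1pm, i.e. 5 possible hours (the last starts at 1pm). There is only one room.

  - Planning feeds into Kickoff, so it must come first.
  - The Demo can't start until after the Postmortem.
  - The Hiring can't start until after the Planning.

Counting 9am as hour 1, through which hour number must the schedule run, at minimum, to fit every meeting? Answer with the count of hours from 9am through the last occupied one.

5

The precedence chain requires at least 2 distinct hours.
With at most 1 per hour and 5 meetings, at least 5 hours are needed.
5 works (last occupied hour: 1pm): for example Planning in 9am, Demo in 1pm, Postmortem in 12pm, Hiring in 11am, Kickoff in 10am.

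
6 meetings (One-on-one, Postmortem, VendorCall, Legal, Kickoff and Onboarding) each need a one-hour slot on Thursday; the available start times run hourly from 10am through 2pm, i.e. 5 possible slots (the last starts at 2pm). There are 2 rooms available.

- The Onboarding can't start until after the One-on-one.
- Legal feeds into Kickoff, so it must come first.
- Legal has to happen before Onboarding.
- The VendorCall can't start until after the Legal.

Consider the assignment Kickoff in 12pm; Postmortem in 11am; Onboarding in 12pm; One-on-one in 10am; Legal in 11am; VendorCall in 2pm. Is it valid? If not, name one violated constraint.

Yes

Legal has to happen before Onboarding — holds.
Legal feeds into Kickoff, so it must come first — holds.
The VendorCall can't start until after the Legal — holds.
There are 2 rooms available — holds.
The Onboarding can't start until after the One-on-one — holds.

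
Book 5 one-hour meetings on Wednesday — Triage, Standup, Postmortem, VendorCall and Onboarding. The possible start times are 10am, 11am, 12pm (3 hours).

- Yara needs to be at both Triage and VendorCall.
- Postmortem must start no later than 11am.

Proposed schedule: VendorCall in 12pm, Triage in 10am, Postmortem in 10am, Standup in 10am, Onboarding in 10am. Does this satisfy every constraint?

Postmortem must start no later than 11am — holds.
Yara needs to be at both Triage and VendorCall — holds.

Yes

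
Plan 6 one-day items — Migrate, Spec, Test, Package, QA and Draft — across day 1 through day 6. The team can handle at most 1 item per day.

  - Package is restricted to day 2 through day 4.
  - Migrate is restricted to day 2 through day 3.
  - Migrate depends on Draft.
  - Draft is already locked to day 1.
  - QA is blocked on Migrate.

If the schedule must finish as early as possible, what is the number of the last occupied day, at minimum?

6

The precedence chain requires at least 3 distinct days.
With at most 1 per day and 6 work items, at least 6 days are needed.
6 works (last occupied day: day 6): for example QA=day 4; Spec=day 5; Migrate=day 2; Draft=day 1; Test=day 6; Package=day 3.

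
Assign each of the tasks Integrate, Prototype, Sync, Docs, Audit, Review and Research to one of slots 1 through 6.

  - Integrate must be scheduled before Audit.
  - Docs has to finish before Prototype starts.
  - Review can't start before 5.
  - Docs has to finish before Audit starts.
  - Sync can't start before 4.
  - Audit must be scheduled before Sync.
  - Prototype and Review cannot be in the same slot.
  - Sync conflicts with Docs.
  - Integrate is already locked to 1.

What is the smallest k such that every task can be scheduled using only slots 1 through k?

The precedence chain requires at least 3 distinct slots.
Review can't be placed before 5, so the schedule must run through at least slot 5.
5 works (last occupied slot: 5): for example Sync in 4, Prototype in 2, Integrate in 1, Review in 5, Research in 1, Docs in 1, Audit in 2.

5 slots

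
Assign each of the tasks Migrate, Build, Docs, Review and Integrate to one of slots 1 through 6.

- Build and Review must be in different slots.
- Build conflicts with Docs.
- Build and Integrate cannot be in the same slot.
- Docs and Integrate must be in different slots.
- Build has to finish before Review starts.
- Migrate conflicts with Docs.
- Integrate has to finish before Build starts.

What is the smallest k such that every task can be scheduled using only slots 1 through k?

3 slots

The precedence chain requires at least 3 distinct slots.
3 works (last occupied slot: 3): for example Migrate -> 1; Integrate -> 1; Docs -> 3; Build -> 2; Review -> 3.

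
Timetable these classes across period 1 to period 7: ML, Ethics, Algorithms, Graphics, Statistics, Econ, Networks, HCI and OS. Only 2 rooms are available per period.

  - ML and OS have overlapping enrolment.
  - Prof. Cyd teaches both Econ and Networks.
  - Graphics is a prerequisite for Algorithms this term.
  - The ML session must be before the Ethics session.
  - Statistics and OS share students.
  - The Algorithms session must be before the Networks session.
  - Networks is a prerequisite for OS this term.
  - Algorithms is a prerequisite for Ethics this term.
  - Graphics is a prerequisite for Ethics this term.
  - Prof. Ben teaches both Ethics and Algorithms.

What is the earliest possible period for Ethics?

Precedence pushes Ethics to at least period 3.
Ethics at period 3 is achievable: Networks=period 3; Econ=period 4; Graphics=period 1; Ethics=period 3; Algorithms=period 2; ML=period 1; HCI=period 5; Statistics=period 2; OS=period 4.

period 3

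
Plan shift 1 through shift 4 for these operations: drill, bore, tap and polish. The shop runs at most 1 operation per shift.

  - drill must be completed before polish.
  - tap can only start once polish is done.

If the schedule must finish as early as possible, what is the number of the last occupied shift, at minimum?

shift 4

The precedence chain requires at least 3 distinct shifts.
With at most 1 per shift and 4 operations, at least 4 shifts are needed.
4 works (last occupied shift: shift 4): for example tap -> shift 3; drill -> shift 1; polish -> shift 2; bore -> shift 4.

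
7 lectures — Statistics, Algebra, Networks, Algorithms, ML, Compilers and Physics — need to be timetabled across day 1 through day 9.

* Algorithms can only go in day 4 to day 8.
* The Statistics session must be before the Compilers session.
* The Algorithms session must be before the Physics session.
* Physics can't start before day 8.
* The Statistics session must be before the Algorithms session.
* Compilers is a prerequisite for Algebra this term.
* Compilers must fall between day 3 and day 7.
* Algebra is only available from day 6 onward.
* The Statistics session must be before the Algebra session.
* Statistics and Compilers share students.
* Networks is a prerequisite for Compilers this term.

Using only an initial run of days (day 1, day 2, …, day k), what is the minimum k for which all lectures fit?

8

The precedence chain requires at least 3 distinct days.
Physics can't be placed before day 8, so the schedule must run through at least day 8.
8 works (last occupied day: day 8): for example ML in day 1, Algorithms in day 4, Algebra in day 6, Networks in day 1, Statistics in day 1, Compilers in day 3, Physics in day 8.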